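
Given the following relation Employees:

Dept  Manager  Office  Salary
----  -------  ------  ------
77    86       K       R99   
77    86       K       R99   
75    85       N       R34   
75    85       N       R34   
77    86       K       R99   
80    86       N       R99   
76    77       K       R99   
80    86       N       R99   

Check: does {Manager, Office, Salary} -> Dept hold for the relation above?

Yes

(Manager=86, Office=K, Salary=R99): 3 rows → Dept = 77, 77, 77 ✓
(Manager=85, Office=N, Salary=R34): 2 rows → Dept = 75, 75 ✓
(Manager=86, Office=N, Salary=R99): 2 rows → Dept = 80, 80 ✓
(Manager=77, Office=K, Salary=R99): 1 row → Dept = 76 ✓
Every {Manager, Office, Salary} value is associated with a single Dept value, so {Manager, Office, Salary} -> Dept holds.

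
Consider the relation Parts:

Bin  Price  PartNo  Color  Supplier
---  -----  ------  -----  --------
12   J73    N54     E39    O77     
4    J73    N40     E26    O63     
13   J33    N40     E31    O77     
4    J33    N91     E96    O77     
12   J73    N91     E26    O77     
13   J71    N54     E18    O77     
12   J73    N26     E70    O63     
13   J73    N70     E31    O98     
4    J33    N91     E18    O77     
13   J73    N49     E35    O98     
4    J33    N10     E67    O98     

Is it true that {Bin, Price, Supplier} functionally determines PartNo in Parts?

(Bin=12, Price=J73, Supplier=O77): 2 rows → PartNo takes values {N54, N91} — violation
(Bin=4, Price=J73, Supplier=O63): 1 row → PartNo = N40 ✓
(Bin=13, Price=J33, Supplier=O77): 1 row → PartNo = N40 ✓
(Bin=4, Price=J33, Supplier=O77): 2 rows → PartNo = N91, N91 ✓
(Bin=13, Price=J71, Supplier=O77): 1 row → PartNo = N54 ✓
(Bin=12, Price=J73, Supplier=O63): 1 row → PartNo = N26 ✓
(Bin=13, Price=J73, Supplier=O98): 2 rows → PartNo takes values {N70, N49} — violation
(Bin=4, Price=J33, Supplier=O98): 1 row → PartNo = N10 ✓
Two rows agree on {Bin, Price, Supplier} but differ on PartNo, so {Bin, Price, Supplier} → PartNo does not hold.

No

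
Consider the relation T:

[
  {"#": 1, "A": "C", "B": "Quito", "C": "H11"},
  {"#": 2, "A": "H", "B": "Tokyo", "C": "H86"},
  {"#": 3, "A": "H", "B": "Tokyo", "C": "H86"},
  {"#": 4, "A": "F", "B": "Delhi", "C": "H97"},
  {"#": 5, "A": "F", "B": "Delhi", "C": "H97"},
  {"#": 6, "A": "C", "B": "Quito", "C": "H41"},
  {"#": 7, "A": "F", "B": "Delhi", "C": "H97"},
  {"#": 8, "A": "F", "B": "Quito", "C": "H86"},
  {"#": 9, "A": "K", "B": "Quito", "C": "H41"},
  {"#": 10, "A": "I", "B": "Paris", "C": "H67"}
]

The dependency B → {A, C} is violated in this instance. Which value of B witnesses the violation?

Quito

B=Quito: rows 1, 6, 8, 9 → {A,C} takes values {(C, H11), (C, H41), (F, H86), (K, H41)} — violation
B=Tokyo: rows 2, 3 → {A,C} = (H, H86), (H, H86) ✓
B=Delhi: rows 4, 5, 7 → {A,C} = (F, H97), (F, H97), (F, H97) ✓
B=Paris: row 10 → {A,C} = (I, H67) ✓
The only B value with inconsistent RHS is B=Quito.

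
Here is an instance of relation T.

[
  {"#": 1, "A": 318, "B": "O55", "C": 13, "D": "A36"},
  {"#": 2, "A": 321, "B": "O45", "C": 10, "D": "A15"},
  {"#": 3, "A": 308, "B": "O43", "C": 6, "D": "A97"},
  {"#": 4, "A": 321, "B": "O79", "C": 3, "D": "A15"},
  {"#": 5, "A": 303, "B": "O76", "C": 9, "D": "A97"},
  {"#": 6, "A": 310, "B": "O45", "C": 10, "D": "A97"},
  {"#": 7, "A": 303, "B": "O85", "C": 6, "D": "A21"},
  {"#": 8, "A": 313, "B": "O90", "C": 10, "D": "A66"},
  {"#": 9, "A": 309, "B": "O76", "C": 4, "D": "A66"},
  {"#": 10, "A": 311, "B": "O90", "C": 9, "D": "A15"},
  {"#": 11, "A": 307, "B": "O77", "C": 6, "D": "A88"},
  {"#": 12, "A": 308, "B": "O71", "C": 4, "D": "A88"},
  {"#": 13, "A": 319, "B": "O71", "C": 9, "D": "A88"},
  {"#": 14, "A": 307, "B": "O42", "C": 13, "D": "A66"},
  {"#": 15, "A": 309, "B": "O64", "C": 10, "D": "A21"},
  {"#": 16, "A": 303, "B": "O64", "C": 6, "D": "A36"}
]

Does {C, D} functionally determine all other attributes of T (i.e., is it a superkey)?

Yes

All 16 rows have distinct {C, D} values, so {C, D} → (all attributes) holds and {C, D} is a superkey.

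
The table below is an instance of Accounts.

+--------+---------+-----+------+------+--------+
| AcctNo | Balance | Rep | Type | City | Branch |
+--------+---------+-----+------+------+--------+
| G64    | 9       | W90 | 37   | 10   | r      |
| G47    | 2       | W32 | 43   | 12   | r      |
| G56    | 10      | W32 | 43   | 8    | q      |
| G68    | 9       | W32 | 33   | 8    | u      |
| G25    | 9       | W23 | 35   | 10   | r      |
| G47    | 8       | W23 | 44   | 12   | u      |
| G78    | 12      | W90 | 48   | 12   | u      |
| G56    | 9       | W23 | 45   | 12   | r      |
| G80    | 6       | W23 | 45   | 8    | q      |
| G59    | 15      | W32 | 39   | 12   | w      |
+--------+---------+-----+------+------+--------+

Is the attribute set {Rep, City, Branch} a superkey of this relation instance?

Yes

All 10 rows have distinct {Rep, City, Branch} values, so {Rep, City, Branch} → (all attributes) holds and {Rep, City, Branch} is a superkey.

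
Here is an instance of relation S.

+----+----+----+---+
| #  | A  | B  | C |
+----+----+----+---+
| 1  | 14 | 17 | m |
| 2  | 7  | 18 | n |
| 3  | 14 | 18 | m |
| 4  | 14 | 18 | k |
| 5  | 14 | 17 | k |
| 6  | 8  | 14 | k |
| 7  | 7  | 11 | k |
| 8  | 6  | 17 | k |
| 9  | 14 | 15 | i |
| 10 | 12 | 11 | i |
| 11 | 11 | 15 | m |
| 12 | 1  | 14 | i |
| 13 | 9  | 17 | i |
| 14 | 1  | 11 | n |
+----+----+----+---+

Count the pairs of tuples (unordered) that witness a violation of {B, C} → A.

(B=17, C=k): violating pairs (5,8) — 1 pair.

1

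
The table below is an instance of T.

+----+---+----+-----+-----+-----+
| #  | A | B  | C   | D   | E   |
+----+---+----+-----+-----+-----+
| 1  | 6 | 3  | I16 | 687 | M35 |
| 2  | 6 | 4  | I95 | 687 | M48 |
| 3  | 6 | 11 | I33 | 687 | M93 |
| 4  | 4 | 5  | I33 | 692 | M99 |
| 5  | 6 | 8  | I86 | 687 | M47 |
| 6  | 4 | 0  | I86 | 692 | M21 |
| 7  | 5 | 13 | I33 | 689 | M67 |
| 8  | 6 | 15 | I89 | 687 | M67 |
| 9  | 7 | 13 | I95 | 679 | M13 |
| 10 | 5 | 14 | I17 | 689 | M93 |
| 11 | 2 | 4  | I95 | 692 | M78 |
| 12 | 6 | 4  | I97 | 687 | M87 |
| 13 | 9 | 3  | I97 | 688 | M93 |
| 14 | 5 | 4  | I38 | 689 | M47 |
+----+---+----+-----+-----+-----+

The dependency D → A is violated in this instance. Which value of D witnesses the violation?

692

D=687: rows 1, 2, 3, 5, 8, 12 → A = 6, 6, 6, 6, 6, 6 ✓
D=692: rows 4, 6, 11 → A takes values {4, 2} — violation
D=689: rows 7, 10, 14 → A = 5, 5, 5 ✓
D=679: row 9 → A = 7 ✓
D=688: row 13 → A = 9 ✓
The only D value with inconsistent A is D=692.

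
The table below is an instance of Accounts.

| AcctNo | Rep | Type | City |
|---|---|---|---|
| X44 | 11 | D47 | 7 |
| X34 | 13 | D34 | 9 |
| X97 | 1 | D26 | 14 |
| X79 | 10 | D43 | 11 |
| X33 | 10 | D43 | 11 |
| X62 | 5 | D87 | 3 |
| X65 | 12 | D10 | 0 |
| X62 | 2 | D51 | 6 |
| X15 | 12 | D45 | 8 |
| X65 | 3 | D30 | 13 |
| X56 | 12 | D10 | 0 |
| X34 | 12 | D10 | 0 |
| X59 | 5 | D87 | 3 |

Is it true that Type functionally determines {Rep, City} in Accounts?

Type=D47: 1 row → {Rep,City} = (11, 7) ✓
Type=D34: 1 row → {Rep,City} = (13, 9) ✓
Type=D26: 1 row → {Rep,City} = (1, 14) ✓
Type=D43: 2 rows → {Rep,City} = (10, 11), (10, 11) ✓
Type=D87: 2 rows → {Rep,City} = (5, 3), (5, 3) ✓
Type=D10: 3 rows → {Rep,City} = (12, 0), (12, 0), (12, 0) ✓
Type=D51: 1 row → {Rep,City} = (2, 6) ✓
Type=D45: 1 row → {Rep,City} = (12, 8) ✓
Type=D30: 1 row → {Rep,City} = (3, 13) ✓
Every Type value is associated with a single {Rep, City} value, so Type -> {Rep, City} holds.

Yes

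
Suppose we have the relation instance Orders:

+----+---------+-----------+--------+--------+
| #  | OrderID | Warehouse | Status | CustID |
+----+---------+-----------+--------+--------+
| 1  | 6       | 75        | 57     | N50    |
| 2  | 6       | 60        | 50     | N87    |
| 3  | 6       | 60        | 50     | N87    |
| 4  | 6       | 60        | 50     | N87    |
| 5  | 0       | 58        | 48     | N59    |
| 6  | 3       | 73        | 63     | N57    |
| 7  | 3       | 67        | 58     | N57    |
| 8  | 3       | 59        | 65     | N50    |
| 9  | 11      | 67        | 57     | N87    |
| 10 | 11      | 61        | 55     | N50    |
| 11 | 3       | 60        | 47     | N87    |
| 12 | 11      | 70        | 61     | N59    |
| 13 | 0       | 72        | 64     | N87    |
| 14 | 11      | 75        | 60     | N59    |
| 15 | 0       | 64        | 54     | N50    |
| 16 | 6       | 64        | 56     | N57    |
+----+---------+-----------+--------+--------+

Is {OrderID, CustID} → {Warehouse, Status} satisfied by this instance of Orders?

No

(OrderID=6, CustID=N50): row 1 → {Warehouse,Status} = (75, 57) ✓
(OrderID=6, CustID=N87): rows 2, 3, 4 → {Warehouse,Status} = (60, 50), (60, 50), (60, 50) ✓
(OrderID=0, CustID=N59): row 5 → {Warehouse,Status} = (58, 48) ✓
(OrderID=3, CustID=N57): rows 6, 7 → {Warehouse,Status} takes values {(73, 63), (67, 58)} — violation
(OrderID=3, CustID=N50): row 8 → {Warehouse,Status} = (59, 65) ✓
(OrderID=11, CustID=N87): row 9 → {Warehouse,Status} = (67, 57) ✓
(OrderID=11, CustID=N50): row 10 → {Warehouse,Status} = (61, 55) ✓
(OrderID=3, CustID=N87): row 11 → {Warehouse,Status} = (60, 47) ✓
(OrderID=11, CustID=N59): rows 12, 14 → {Warehouse,Status} takes values {(70, 61), (75, 60)} — violation
(OrderID=0, CustID=N87): row 13 → {Warehouse,Status} = (72, 64) ✓
(OrderID=0, CustID=N50): row 15 → {Warehouse,Status} = (64, 54) ✓
(OrderID=6, CustID=N57): row 16 → {Warehouse,Status} = (64, 56) ✓
Two rows agree on {OrderID, CustID} but differ on {Warehouse, Status}, so {OrderID, CustID} → {Warehouse, Status} does not hold.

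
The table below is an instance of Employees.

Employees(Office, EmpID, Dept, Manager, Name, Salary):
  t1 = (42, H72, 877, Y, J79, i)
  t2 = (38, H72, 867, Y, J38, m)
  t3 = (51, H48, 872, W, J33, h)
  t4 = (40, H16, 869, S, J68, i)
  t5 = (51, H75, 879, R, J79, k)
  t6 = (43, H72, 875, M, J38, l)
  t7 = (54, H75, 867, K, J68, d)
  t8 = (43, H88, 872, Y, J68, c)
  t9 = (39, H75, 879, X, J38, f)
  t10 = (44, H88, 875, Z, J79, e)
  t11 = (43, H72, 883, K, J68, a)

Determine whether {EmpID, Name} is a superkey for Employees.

No

Rows 2 and 6 have the same {EmpID, Name} value (EmpID=H72, Name=J38) but are distinct tuples, so {EmpID, Name} does not determine every attribute — not a superkey.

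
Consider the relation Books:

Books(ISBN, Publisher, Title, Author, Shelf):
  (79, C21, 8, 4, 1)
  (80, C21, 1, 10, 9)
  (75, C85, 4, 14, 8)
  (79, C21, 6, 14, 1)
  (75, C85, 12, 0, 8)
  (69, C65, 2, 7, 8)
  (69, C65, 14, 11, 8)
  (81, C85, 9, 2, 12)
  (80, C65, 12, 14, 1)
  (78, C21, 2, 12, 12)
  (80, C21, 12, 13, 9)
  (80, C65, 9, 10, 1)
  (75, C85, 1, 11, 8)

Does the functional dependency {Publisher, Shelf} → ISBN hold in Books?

(Publisher=C21, Shelf=1): 2 rows → ISBN = 79, 79 ✓
(Publisher=C21, Shelf=9): 2 rows → ISBN = 80, 80 ✓
(Publisher=C85, Shelf=8): 3 rows → ISBN = 75, 75, 75 ✓
(Publisher=C65, Shelf=8): 2 rows → ISBN = 69, 69 ✓
(Publisher=C85, Shelf=12): 1 row → ISBN = 81 ✓
(Publisher=C65, Shelf=1): 2 rows → ISBN = 80, 80 ✓
(Publisher=C21, Shelf=12): 1 row → ISBN = 78 ✓
Every {Publisher, Shelf} value is associated with a single ISBN value, so {Publisher, Shelf} → ISBN holds.

Yes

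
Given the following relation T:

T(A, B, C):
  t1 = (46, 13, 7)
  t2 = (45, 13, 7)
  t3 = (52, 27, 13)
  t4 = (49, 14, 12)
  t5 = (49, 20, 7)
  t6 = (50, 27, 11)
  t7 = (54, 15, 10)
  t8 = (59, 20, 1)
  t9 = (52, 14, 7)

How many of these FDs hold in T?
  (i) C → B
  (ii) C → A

0

(i) C → B: C=7: rows 1, 2, 5, 9 → B takes values {13, 20, 14} — violation — fails.
(ii) C → A: C=7: rows 1, 2, 5, 9 → A takes values {46, 45, 49, 52} — violation — fails.
None of the 2 dependencies hold.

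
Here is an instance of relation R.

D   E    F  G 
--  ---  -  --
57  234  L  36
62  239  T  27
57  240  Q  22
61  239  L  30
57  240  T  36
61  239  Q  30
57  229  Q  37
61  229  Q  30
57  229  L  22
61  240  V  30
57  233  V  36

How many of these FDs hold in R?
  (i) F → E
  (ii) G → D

(i) F → E: F=L: 3 rows → E takes values {234, 239, 229} — violation; F=T: 2 rows → E takes values {239, 240} — violation; F=Q: 4 rows → E takes values {240, 239, 229} — violation; F=V: 2 rows → E takes values {240, 233} — violation — fails.
(ii) G → D: every LHS value maps to a single RHS value — holds.
1 of the 2 dependencies holds.

1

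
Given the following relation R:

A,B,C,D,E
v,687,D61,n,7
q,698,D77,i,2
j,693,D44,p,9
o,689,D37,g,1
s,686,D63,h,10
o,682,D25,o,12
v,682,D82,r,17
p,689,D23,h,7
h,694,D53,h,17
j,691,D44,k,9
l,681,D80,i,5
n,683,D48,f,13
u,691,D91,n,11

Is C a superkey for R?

Two distinct rows share C=D44, so C does not determine every attribute — not a superkey.

No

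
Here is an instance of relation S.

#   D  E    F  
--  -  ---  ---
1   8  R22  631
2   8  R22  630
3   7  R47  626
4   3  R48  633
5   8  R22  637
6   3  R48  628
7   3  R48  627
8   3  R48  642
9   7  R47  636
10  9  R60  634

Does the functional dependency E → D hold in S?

Yes

E=R22: rows 1, 2, 5 → D = 8, 8, 8 ✓
E=R47: rows 3, 9 → D = 7, 7 ✓
E=R48: rows 4, 6, 7, 8 → D = 3, 3, 3, 3 ✓
E=R60: row 10 → D = 9 ✓
Every E value is associated with a single D value, so E → D holds.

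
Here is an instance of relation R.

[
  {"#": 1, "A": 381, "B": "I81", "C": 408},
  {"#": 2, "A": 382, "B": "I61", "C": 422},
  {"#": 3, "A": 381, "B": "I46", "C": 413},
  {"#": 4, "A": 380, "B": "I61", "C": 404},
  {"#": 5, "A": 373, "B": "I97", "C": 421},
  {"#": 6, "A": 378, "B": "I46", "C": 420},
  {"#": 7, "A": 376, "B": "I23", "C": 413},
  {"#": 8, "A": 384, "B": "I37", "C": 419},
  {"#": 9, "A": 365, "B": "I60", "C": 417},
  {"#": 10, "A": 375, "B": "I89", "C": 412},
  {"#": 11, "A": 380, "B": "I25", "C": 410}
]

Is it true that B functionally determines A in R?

No

B=I81: row 1 → A = 381 ✓
B=I61: rows 2, 4 → A takes values {382, 380} — violation
B=I46: rows 3, 6 → A takes values {381, 378} — violation
B=I97: row 5 → A = 373 ✓
B=I23: row 7 → A = 376 ✓
B=I37: row 8 → A = 384 ✓
B=I60: row 9 → A = 365 ✓
B=I89: row 10 → A = 375 ✓
B=I25: row 11 → A = 380 ✓
Two rows agree on B but differ on A, so B → A does not hold.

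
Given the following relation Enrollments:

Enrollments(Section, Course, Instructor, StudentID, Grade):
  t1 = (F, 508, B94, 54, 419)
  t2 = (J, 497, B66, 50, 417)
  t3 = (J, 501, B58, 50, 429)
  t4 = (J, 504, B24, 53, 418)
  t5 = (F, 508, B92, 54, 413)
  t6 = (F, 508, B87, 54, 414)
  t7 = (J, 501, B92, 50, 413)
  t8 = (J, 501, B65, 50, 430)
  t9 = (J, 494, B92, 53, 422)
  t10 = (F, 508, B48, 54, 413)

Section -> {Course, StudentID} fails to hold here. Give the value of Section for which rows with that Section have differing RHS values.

Section=F: rows 1, 5, 6, 10 → {Course,StudentID} = (508, 54), (508, 54), (508, 54), (508, 54) ✓
Section=J: rows 2, 3, 4, 7, 8, 9 → {Course,StudentID} takes values {(497, 50), (501, 50), (504, 53), (494, 53)} — violation
The only Section value with inconsistent RHS is Section=J.

J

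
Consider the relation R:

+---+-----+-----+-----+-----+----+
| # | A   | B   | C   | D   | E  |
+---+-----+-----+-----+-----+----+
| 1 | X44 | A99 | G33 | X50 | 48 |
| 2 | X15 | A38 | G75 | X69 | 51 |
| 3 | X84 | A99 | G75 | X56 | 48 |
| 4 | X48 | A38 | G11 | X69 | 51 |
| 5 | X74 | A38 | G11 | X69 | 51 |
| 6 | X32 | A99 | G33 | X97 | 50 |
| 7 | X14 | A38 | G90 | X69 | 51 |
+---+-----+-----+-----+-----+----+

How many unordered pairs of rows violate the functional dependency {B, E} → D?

(B=A99, E=48): violating pairs (1,3) — 1 pair.
(B=A38, E=51): all 4 rows agree on D — 0 pairs.

1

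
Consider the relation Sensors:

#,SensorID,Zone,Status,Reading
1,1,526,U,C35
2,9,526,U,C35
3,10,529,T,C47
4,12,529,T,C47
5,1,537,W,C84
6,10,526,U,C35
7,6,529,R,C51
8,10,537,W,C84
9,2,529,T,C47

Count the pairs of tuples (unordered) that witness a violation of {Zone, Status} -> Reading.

0

(Zone=526, Status=U): all 3 rows agree on Reading — 0 pairs.
(Zone=529, Status=T): all 3 rows agree on Reading — 0 pairs.
(Zone=537, Status=W): all 2 rows agree on Reading — 0 pairs.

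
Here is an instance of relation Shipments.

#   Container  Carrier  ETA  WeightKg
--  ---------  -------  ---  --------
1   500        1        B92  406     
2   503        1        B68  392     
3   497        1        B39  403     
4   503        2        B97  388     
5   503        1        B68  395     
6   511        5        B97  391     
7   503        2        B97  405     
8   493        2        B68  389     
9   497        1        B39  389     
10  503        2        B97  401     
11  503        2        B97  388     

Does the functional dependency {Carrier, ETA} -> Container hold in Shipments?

Yes

(Carrier=1, ETA=B92): row 1 → Container = 500 ✓
(Carrier=1, ETA=B68): rows 2, 5 → Container = 503, 503 ✓
(Carrier=1, ETA=B39): rows 3, 9 → Container = 497, 497 ✓
(Carrier=2, ETA=B97): rows 4, 7, 10, 11 → Container = 503, 503, 503, 503 ✓
(Carrier=5, ETA=B97): row 6 → Container = 511 ✓
(Carrier=2, ETA=B68): row 8 → Container = 493 ✓
Every {Carrier, ETA} value is associated with a single Container value, so {Carrier, ETA} -> Container holds.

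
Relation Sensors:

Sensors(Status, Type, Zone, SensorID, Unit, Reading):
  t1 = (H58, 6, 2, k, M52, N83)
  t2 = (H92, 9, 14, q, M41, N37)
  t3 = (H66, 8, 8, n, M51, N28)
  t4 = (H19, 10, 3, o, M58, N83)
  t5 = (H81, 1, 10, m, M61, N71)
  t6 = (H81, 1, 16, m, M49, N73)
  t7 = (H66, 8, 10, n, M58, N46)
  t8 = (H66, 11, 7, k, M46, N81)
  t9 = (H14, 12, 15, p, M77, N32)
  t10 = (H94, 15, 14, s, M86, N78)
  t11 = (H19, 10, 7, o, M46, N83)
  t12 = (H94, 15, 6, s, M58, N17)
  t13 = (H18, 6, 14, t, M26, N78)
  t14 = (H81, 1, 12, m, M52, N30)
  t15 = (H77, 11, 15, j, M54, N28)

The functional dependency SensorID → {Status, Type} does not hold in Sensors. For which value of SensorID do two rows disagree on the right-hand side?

k

SensorID=k: rows 1, 8 → {Status,Type} takes values {(H58, 6), (H66, 11)} — violation
SensorID=q: row 2 → {Status,Type} = (H92, 9) ✓
SensorID=n: rows 3, 7 → {Status,Type} = (H66, 8), (H66, 8) ✓
SensorID=o: rows 4, 11 → {Status,Type} = (H19, 10), (H19, 10) ✓
SensorID=m: rows 5, 6, 14 → {Status,Type} = (H81, 1), (H81, 1), (H81, 1) ✓
SensorID=p: row 9 → {Status,Type} = (H14, 12) ✓
SensorID=s: rows 10, 12 → {Status,Type} = (H94, 15), (H94, 15) ✓
SensorID=t: row 13 → {Status,Type} = (H18, 6) ✓
SensorID=j: row 15 → {Status,Type} = (H77, 11) ✓
The only SensorID value with inconsistent RHS is SensorID=k.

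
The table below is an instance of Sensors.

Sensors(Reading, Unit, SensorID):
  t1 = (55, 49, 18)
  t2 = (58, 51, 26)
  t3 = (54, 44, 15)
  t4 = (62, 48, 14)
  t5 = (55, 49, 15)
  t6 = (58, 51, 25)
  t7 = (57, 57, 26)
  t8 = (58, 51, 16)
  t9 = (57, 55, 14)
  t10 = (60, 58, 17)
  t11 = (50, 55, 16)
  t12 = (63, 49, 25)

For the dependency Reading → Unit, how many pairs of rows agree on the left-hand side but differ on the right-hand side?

Reading=55: all 2 rows agree on Unit — 0 pairs.
Reading=58: all 3 rows agree on Unit — 0 pairs.
Reading=57: violating pairs (7,9) — 1 pair.

1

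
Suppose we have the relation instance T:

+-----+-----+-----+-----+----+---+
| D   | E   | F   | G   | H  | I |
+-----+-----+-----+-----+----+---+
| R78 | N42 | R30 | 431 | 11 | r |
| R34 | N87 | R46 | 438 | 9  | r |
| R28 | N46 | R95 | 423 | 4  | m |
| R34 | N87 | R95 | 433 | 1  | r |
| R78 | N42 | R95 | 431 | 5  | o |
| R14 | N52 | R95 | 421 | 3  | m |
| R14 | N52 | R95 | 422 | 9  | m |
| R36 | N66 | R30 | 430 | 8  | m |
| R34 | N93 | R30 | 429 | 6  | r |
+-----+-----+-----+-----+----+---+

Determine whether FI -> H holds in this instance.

(F=R30, I=r): 2 rows → H takes values {11, 6} — violation
(F=R46, I=r): 1 row → H = 9 ✓
(F=R95, I=m): 3 rows → H takes values {4, 3, 9} — violation
(F=R95, I=r): 1 row → H = 1 ✓
(F=R95, I=o): 1 row → H = 5 ✓
(F=R30, I=m): 1 row → H = 8 ✓
Two rows agree on FI but differ on H, so FI -> H does not hold.

No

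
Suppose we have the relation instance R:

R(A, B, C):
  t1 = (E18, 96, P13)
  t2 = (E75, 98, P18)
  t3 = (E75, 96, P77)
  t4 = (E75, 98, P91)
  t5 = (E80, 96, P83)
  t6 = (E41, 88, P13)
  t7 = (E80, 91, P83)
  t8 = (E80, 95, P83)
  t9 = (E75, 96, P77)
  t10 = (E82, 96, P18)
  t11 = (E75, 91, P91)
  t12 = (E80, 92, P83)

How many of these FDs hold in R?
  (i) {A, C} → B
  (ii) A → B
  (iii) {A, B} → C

0

(i) {A, C} → B: (A=E75, C=P91): rows 4, 11 → B takes values {98, 91} — violation; (A=E80, C=P83): rows 5, 7, 8, 12 → B takes values {96, 91, 95, 92} — violation — fails.
(ii) A → B: A=E75: rows 2, 3, 4, 9, 11 → B takes values {98, 96, 91} — violation; A=E80: rows 5, 7, 8, 12 → B takes values {96, 91, 95, 92} — violation — fails.
(iii) {A, B} → C: (A=E75, B=98): rows 2, 4 → C takes values {P18, P91} — violation — fails.
None of the 3 dependencies hold.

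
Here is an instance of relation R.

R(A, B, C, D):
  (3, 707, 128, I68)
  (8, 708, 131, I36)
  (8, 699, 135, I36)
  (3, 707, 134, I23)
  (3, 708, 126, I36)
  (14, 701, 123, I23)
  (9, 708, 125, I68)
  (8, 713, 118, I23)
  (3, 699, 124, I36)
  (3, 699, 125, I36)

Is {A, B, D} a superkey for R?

Two distinct rows share (A=3, B=699, D=I36), so {A, B, D} does not determine every attribute — not a superkey.

No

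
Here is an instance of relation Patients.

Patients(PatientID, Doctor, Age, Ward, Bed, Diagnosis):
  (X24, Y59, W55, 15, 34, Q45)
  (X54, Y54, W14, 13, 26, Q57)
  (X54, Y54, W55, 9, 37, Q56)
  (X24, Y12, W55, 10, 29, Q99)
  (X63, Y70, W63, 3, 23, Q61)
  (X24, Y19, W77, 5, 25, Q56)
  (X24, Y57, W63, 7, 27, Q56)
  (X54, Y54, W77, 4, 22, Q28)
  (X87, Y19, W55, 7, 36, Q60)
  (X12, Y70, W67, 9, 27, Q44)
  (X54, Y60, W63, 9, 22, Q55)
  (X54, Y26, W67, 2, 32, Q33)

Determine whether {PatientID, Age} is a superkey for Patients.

No

Two distinct rows share (PatientID=X24, Age=W55), so {PatientID, Age} does not determine every attribute — not a superkey.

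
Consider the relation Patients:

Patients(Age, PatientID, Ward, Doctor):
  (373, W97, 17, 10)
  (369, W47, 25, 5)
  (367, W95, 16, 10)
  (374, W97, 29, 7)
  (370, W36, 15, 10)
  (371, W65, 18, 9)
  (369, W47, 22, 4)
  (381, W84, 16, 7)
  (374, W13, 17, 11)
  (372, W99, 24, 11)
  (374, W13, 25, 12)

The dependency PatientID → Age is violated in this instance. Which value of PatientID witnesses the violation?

W97

PatientID=W97: 2 rows → Age takes values {373, 374} — violation
PatientID=W47: 2 rows → Age = 369, 369 ✓
PatientID=W95: 1 row → Age = 367 ✓
PatientID=W36: 1 row → Age = 370 ✓
PatientID=W65: 1 row → Age = 371 ✓
PatientID=W84: 1 row → Age = 381 ✓
PatientID=W13: 2 rows → Age = 374, 374 ✓
PatientID=W99: 1 row → Age = 372 ✓
The only PatientID value with inconsistent Age is PatientID=W97.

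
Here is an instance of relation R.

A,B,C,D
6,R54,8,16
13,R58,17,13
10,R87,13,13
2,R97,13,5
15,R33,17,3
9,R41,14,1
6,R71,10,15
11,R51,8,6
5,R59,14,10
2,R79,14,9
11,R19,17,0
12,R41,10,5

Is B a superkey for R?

No

Two distinct rows share B=R41, so B does not determine every attribute — not a superkey.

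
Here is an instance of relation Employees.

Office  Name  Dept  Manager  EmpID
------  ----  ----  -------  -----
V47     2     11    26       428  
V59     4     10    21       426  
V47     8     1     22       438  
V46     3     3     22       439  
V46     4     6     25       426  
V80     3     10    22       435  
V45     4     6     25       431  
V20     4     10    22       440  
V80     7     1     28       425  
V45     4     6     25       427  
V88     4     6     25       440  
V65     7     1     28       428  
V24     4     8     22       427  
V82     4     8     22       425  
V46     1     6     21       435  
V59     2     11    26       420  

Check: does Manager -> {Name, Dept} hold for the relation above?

No

Manager=26: 2 rows → {Name,Dept} = (2, 11), (2, 11) ✓
Manager=21: 2 rows → {Name,Dept} takes values {(4, 10), (1, 6)} — violation
Manager=22: 6 rows → {Name,Dept} takes values {(8, 1), (3, 3), (3, 10), (4, 10), (4, 8)} — violation
Manager=25: 4 rows → {Name,Dept} = (4, 6), (4, 6), (4, 6), (4, 6) ✓
Manager=28: 2 rows → {Name,Dept} = (7, 1), (7, 1) ✓
Two rows agree on Manager but differ on {Name, Dept}, so Manager -> {Name, Dept} does not hold.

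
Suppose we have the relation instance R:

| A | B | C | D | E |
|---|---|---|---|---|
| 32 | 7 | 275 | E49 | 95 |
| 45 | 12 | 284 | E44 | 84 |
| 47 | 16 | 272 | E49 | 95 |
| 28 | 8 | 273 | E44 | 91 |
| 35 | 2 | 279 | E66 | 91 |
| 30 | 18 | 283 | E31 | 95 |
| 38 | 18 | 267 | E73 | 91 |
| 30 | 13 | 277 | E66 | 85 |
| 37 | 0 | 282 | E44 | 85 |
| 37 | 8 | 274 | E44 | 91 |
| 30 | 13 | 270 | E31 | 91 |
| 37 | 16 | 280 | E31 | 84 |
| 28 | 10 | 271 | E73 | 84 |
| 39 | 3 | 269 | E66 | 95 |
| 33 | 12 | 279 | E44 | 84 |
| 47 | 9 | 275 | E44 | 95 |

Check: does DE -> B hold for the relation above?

(D=E49, E=95): 2 rows → B takes values {7, 16} — violation
(D=E44, E=84): 2 rows → B = 12, 12 ✓
(D=E44, E=91): 2 rows → B = 8, 8 ✓
(D=E66, E=91): 1 row → B = 2 ✓
(D=E31, E=95): 1 row → B = 18 ✓
(D=E73, E=91): 1 row → B = 18 ✓
(D=E66, E=85): 1 row → B = 13 ✓
(D=E44, E=85): 1 row → B = 0 ✓
(D=E31, E=91): 1 row → B = 13 ✓
(D=E31, E=84): 1 row → B = 16 ✓
(D=E73, E=84): 1 row → B = 10 ✓
(D=E66, E=95): 1 row → B = 3 ✓
(D=E44, E=95): 1 row → B = 9 ✓
Two rows agree on DE but differ on B, so DE -> B does not hold.

No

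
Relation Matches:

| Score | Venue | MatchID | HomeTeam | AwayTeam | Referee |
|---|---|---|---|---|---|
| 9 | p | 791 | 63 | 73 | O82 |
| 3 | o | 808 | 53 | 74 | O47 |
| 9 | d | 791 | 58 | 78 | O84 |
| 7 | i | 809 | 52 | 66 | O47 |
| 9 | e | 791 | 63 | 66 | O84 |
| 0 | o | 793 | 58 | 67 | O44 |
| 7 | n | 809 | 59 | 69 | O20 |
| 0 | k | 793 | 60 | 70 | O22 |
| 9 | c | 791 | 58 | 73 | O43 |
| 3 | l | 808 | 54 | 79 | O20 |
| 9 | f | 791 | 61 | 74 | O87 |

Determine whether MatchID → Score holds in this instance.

MatchID=791: 5 rows → Score = 9, 9, 9, 9, 9 ✓
MatchID=808: 2 rows → Score = 3, 3 ✓
MatchID=809: 2 rows → Score = 7, 7 ✓
MatchID=793: 2 rows → Score = 0, 0 ✓
Every MatchID value is associated with a single Score value, so MatchID → Score holds.

Yes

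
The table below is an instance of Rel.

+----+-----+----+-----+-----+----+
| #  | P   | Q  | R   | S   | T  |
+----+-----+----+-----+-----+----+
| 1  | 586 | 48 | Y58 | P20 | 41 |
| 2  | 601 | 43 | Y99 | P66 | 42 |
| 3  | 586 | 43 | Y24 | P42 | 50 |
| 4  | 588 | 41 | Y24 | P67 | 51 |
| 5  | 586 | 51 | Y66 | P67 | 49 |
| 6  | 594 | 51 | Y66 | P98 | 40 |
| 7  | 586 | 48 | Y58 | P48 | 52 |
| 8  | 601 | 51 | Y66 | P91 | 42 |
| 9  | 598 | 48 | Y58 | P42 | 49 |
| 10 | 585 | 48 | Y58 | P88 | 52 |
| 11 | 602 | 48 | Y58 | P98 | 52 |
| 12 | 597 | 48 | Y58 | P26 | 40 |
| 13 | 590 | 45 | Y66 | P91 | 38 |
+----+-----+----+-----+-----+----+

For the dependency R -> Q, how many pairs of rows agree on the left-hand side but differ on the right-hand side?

R=Y58: all 6 rows agree on Q — 0 pairs.
R=Y24: violating pairs (3,4) — 1 pair.
R=Y66: violating pairs (5,13), (6,13), (8,13) — 3 pairs.

4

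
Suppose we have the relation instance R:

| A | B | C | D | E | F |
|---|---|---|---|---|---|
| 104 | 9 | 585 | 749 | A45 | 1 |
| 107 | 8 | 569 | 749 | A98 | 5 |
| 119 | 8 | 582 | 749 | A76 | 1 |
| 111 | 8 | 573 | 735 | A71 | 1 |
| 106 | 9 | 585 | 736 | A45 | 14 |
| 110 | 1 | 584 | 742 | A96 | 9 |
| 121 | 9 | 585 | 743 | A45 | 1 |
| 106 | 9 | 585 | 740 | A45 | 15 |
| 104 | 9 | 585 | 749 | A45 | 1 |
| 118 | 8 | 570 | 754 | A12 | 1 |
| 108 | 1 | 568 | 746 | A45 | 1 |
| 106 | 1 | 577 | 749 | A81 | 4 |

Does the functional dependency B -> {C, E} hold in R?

No

B=9: 5 rows → {C,E} = (585, A45), (585, A45), (585, A45), (585, A45), (585, A45) ✓
B=8: 4 rows → {C,E} takes values {(569, A98), (582, A76), (573, A71), (570, A12)} — violation
B=1: 3 rows → {C,E} takes values {(584, A96), (568, A45), (577, A81)} — violation
Two rows agree on B but differ on {C, E}, so B -> {C, E} does not hold.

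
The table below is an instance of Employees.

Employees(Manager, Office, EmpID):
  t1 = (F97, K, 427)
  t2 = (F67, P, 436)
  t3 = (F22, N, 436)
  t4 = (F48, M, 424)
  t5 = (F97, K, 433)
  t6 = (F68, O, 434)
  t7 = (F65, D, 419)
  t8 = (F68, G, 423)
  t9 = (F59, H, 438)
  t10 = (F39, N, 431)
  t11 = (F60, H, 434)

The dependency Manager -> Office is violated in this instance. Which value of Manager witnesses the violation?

Manager=F97: rows 1, 5 → Office = K, K ✓
Manager=F67: row 2 → Office = P ✓
Manager=F22: row 3 → Office = N ✓
Manager=F48: row 4 → Office = M ✓
Manager=F68: rows 6, 8 → Office takes values {O, G} — violation
Manager=F65: row 7 → Office = D ✓
Manager=F59: row 9 → Office = H ✓
Manager=F39: row 10 → Office = N ✓
Manager=F60: row 11 → Office = H ✓
The only Manager value with inconsistent Office is Manager=F68.

F68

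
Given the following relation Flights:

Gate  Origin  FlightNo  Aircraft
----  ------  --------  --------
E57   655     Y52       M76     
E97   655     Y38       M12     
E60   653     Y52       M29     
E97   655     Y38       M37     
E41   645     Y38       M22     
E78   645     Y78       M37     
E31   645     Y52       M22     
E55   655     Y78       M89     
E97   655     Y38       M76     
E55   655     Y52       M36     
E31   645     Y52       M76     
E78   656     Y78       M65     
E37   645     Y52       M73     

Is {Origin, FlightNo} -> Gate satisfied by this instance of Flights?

(Origin=655, FlightNo=Y52): 2 rows → Gate takes values {E57, E55} — violation
(Origin=655, FlightNo=Y38): 3 rows → Gate = E97, E97, E97 ✓
(Origin=653, FlightNo=Y52): 1 row → Gate = E60 ✓
(Origin=645, FlightNo=Y38): 1 row → Gate = E41 ✓
(Origin=645, FlightNo=Y78): 1 row → Gate = E78 ✓
(Origin=645, FlightNo=Y52): 3 rows → Gate takes values {E31, E37} — violation
(Origin=655, FlightNo=Y78): 1 row → Gate = E55 ✓
(Origin=656, FlightNo=Y78): 1 row → Gate = E78 ✓
Two rows agree on {Origin, FlightNo} but differ on Gate, so {Origin, FlightNo} -> Gate does not hold.

No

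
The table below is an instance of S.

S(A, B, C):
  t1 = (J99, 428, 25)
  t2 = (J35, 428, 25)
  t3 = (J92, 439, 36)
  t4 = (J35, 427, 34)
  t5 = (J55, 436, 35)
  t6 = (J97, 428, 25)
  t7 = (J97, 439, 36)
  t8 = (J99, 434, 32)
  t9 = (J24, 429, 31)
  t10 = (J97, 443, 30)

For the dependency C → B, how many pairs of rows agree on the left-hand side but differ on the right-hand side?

C=25: all 3 rows agree on B — 0 pairs.
C=36: all 2 rows agree on B — 0 pairs.

0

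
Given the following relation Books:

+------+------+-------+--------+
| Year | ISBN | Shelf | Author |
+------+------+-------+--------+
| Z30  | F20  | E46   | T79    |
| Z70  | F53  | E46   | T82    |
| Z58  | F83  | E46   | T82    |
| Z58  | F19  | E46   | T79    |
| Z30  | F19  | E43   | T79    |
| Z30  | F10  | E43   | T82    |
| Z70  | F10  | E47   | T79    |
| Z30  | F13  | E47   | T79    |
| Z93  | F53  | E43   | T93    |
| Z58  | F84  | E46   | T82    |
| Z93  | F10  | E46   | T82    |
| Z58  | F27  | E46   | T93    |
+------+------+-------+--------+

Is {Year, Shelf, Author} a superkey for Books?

No

Two distinct rows share (Year=Z58, Shelf=E46, Author=T82), so {Year, Shelf, Author} does not determine every attribute — not a superkey.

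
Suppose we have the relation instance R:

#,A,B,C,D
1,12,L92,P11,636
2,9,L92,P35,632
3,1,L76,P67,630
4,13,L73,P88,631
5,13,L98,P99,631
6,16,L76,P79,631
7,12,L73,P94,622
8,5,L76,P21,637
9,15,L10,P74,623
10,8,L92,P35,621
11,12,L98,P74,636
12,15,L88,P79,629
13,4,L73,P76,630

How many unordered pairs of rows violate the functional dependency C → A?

3

C=P35: violating pairs (2,10) — 1 pair.
C=P79: violating pairs (6,12) — 1 pair.
C=P74: violating pairs (9,11) — 1 pair.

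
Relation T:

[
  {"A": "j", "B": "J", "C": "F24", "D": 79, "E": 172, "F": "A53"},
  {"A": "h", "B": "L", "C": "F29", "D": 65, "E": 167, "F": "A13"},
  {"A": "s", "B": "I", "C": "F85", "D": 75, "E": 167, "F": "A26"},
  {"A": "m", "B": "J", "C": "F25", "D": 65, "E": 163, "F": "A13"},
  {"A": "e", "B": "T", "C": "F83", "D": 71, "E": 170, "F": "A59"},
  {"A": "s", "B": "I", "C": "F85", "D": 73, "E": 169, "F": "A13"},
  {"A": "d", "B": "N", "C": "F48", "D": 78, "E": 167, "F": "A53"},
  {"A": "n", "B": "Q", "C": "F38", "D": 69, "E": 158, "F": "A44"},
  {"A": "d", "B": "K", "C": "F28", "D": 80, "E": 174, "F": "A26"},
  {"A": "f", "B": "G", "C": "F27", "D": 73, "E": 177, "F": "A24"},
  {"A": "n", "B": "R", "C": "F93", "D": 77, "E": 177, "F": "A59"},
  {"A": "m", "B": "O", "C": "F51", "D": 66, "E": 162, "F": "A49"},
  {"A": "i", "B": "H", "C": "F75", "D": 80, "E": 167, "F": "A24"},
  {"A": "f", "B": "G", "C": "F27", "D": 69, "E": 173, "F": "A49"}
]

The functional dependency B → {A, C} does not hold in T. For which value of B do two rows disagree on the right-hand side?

B=J: 2 rows → {A,C} takes values {(j, F24), (m, F25)} — violation
B=L: 1 row → {A,C} = (h, F29) ✓
B=I: 2 rows → {A,C} = (s, F85), (s, F85) ✓
B=T: 1 row → {A,C} = (e, F83) ✓
B=N: 1 row → {A,C} = (d, F48) ✓
B=Q: 1 row → {A,C} = (n, F38) ✓
B=K: 1 row → {A,C} = (d, F28) ✓
B=G: 2 rows → {A,C} = (f, F27), (f, F27) ✓
B=R: 1 row → {A,C} = (n, F93) ✓
B=O: 1 row → {A,C} = (m, F51) ✓
B=H: 1 row → {A,C} = (i, F75) ✓
The only B value with inconsistent RHS is B=J.

J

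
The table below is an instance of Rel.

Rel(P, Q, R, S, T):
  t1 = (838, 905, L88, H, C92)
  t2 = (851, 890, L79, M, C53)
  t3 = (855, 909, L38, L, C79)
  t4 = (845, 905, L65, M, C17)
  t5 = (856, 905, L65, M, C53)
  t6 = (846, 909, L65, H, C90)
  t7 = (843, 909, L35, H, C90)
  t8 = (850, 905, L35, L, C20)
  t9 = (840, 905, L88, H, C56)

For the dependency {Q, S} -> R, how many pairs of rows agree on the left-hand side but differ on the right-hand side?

(Q=905, S=H): all 2 rows agree on R — 0 pairs.
(Q=905, S=M): all 2 rows agree on R — 0 pairs.
(Q=909, S=H): violating pairs (6,7) — 1 pair.

1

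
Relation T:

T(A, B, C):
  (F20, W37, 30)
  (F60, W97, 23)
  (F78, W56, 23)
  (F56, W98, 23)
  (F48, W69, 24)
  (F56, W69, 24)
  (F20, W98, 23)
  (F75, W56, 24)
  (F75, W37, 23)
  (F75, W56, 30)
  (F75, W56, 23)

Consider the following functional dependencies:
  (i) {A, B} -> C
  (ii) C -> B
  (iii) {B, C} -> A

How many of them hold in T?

0

(i) {A, B} -> C: (A=F75, B=W56): 3 rows → C takes values {24, 30, 23} — violation — fails.
(ii) C -> B: C=30: 2 rows → B takes values {W37, W56} — violation; C=23: 6 rows → B takes values {W97, W56, W98, W37} — violation; C=24: 3 rows → B takes values {W69, W56} — violation — fails.
(iii) {B, C} -> A: (B=W56, C=23): 2 rows → A takes values {F78, F75} — violation; (B=W98, C=23): 2 rows → A takes values {F56, F20} — violation; (B=W69, C=24): 2 rows → A takes values {F48, F56} — violation — fails.
None of the 3 dependencies hold.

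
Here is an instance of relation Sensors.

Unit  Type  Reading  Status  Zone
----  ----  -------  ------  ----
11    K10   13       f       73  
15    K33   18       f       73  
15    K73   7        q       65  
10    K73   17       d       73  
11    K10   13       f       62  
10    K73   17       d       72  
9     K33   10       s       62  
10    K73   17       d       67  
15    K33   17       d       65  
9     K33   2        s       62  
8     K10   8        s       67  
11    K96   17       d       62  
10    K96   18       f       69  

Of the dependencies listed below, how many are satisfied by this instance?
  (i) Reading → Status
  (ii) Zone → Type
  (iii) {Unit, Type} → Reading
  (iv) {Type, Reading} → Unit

2

(i) Reading → Status: every LHS value maps to a single RHS value — holds.
(ii) Zone → Type: Zone=73: 3 rows → Type takes values {K10, K33, K73} — violation; Zone=65: 2 rows → Type takes values {K73, K33} — violation; Zone=62: 4 rows → Type takes values {K10, K33, K96} — violation; Zone=67: 2 rows → Type takes values {K73, K10} — violation — fails.
(iii) {Unit, Type} → Reading: (Unit=15, Type=K33): 2 rows → Reading takes values {18, 17} — violation; (Unit=9, Type=K33): 2 rows → Reading takes values {10, 2} — violation — fails.
(iv) {Type, Reading} → Unit: every LHS value maps to a single RHS value — holds.
2 of the 4 dependencies hold.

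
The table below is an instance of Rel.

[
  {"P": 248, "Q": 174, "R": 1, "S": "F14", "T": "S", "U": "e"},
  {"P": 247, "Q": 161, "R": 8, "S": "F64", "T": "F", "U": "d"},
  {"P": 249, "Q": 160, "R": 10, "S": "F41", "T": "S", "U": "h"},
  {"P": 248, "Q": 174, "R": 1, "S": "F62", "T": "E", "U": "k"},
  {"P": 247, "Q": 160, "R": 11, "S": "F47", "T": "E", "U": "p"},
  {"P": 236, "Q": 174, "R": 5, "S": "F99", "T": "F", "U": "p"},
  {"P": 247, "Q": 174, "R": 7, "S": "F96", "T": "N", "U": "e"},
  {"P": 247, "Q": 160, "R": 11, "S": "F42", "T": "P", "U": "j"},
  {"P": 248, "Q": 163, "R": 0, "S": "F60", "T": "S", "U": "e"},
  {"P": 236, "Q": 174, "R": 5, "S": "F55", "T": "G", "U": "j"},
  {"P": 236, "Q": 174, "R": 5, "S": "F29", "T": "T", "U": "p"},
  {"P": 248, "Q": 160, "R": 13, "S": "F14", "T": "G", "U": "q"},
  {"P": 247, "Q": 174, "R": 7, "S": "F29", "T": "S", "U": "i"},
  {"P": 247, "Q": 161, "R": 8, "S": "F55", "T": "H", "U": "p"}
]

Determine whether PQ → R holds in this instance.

Yes

(P=248, Q=174): 2 rows → R = 1, 1 ✓
(P=247, Q=161): 2 rows → R = 8, 8 ✓
(P=249, Q=160): 1 row → R = 10 ✓
(P=247, Q=160): 2 rows → R = 11, 11 ✓
(P=236, Q=174): 3 rows → R = 5, 5, 5 ✓
(P=247, Q=174): 2 rows → R = 7, 7 ✓
(P=248, Q=163): 1 row → R = 0 ✓
(P=248, Q=160): 1 row → R = 13 ✓
Every PQ value is associated with a single R value, so PQ → R holds.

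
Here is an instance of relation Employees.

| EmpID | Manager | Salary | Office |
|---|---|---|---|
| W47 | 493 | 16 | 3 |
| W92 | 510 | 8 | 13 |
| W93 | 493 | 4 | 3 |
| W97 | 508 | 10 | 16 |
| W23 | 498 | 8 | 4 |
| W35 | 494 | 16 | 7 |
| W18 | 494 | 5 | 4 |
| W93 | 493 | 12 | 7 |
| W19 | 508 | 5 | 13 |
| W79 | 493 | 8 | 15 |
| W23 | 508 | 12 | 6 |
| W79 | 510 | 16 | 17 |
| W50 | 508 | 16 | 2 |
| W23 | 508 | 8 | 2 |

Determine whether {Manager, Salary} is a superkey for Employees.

All 14 rows have distinct {Manager, Salary} values, so {Manager, Salary} → (all attributes) holds and {Manager, Salary} is a superkey.

Yes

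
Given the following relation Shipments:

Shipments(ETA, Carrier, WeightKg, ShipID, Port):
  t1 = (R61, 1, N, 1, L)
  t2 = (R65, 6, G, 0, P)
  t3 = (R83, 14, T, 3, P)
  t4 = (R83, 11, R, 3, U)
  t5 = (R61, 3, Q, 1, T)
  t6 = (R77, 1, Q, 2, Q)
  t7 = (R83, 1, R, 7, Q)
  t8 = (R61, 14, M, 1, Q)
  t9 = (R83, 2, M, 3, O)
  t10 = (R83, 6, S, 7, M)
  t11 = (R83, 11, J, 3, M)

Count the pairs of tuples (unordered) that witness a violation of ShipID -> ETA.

ShipID=1: all 3 rows agree on ETA — 0 pairs.
ShipID=3: all 4 rows agree on ETA — 0 pairs.
ShipID=7: all 2 rows agree on ETA — 0 pairs.

0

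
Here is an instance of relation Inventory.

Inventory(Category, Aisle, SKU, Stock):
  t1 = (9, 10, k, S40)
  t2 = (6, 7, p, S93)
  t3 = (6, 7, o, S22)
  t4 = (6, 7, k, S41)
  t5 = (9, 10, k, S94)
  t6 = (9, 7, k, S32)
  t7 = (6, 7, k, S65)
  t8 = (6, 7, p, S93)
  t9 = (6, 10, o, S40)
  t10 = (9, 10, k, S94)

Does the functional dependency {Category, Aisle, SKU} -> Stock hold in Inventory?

(Category=9, Aisle=10, SKU=k): rows 1, 5, 10 → Stock takes values {S40, S94} — violation
(Category=6, Aisle=7, SKU=p): rows 2, 8 → Stock = S93, S93 ✓
(Category=6, Aisle=7, SKU=o): row 3 → Stock = S22 ✓
(Category=6, Aisle=7, SKU=k): rows 4, 7 → Stock takes values {S41, S65} — violation
(Category=9, Aisle=7, SKU=k): row 6 → Stock = S32 ✓
(Category=6, Aisle=10, SKU=o): row 9 → Stock = S40 ✓
Two rows agree on {Category, Aisle, SKU} but differ on Stock, so {Category, Aisle, SKU} -> Stock does not hold.

No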